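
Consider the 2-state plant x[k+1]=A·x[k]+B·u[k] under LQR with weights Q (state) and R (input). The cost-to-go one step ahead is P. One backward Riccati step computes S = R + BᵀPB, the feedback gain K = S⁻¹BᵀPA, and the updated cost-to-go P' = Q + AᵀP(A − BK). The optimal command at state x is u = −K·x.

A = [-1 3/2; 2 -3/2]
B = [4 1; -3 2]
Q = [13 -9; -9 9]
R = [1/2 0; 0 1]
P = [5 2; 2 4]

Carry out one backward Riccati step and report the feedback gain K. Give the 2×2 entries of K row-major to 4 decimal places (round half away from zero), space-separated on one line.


BᵀP = [14.0000 -4.0000; 9.0000 10.0000]
S = R + BᵀPB = [1/2 0; 0 1] + [68.0000 6.0000; 6.0000 29.0000] = [68.5000 6.0000; 6.0000 30.0000]
BᵀPA = [-22.0000 27.0000; 11.0000 -1.5000]
K = S⁻¹·BᵀPA = [-0.3596 0.4056; 0.4386 -0.1311]
A−BK = [-0.0002 0.0085; 0.0441 -0.0208]
AᵀP(A−BK) = [0.2647 -0.1334; -0.1334 0.1009]
P' = Q + AᵀP(A−BK) = [13.2647 -9.1334; -9.1334 9.1009]
tr(P') = 22.3656

-0.3596 0.4056 0.4386 -0.1311


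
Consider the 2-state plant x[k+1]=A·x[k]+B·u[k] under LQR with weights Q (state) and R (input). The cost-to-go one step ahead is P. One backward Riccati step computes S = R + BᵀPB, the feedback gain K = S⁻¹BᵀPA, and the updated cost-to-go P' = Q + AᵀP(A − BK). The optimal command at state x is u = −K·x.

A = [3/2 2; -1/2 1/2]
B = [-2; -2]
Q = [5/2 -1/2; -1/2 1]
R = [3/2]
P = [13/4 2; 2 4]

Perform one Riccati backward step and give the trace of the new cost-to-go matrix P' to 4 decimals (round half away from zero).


BᵀP = [-10.5000 -12.0000]
S = R + BᵀPB = [3/2] + [45.0000] = [46.5000]
BᵀPA = [-9.7500 -27.0000]
K = S⁻¹·BᵀPA = [-0.2097 -0.5806]
A−BK = [1.0806 0.8387; -0.9194 -0.6613]
AᵀP(A−BK) = [3.2681 2.5887; 2.5887 2.3226]
P' = Q + AᵀP(A−BK) = [5.7681 2.0887; 2.0887 3.3226]
tr(P') = 9.0907

9.0907


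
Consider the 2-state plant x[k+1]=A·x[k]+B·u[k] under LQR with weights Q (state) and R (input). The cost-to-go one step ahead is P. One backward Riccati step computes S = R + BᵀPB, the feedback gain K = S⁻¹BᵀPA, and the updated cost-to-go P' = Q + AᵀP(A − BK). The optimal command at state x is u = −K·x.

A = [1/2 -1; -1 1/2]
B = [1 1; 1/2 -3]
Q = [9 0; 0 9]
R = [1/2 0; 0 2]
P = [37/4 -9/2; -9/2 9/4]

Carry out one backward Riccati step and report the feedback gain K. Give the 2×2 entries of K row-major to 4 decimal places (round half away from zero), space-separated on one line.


0.3151 -0.4768 0.2945 -0.3455

BᵀP = [7.0000 -3.3750; 22.7500 -11.2500]
S = R + BᵀPB = [1/2 0; 0 2] + [5.3125 17.1250; 17.1250 56.5000] = [5.8125 17.1250; 17.1250 58.5000]
BᵀPA = [6.8750 -8.6875; 22.6250 -28.3750]
K = S⁻¹·BᵀPA = [0.3151 -0.4768; 0.2945 -0.3455]
A−BK = [-0.1096 -0.1777; -0.2740 -0.2980]
AᵀP(A−BK) = [0.2329 -0.2808; -0.2808 0.3677]
P' = Q + AᵀP(A−BK) = [9.2329 -0.2808; -0.2808 9.3677]
tr(P') = 18.6006


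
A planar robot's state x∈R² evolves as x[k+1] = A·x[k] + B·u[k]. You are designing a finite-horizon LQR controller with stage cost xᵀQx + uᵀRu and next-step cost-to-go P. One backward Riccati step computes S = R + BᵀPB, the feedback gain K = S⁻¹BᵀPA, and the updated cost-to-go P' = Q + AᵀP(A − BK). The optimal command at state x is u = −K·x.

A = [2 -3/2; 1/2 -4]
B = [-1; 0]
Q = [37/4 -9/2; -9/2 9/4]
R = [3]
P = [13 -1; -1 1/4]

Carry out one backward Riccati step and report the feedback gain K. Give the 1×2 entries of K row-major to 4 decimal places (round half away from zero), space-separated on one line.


BᵀP = [-13.0000 1.0000]
S = R + BᵀPB = [3] + [13.0000] = [16.0000]
BᵀPA = [-25.5000 15.5000]
K = S⁻¹·BᵀPA = [-1.5938 0.9688]
A−BK = [0.4063 -0.5313; 0.5000 -4.0000]
AᵀP(A−BK) = [9.4219 -6.0469; -6.0469 6.2344]
P' = Q + AᵀP(A−BK) = [18.6719 -10.5469; -10.5469 8.4844]
tr(P') = 27.1563

-1.5938 0.9688


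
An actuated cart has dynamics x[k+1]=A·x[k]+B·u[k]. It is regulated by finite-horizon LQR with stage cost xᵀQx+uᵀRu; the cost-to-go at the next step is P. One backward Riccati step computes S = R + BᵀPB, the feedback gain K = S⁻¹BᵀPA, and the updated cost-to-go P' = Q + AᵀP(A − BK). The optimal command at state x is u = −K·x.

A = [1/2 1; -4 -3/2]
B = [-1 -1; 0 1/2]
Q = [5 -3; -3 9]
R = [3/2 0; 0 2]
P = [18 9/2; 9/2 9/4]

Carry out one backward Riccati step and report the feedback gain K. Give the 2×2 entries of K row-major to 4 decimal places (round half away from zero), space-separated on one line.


BᵀP = [-18.0000 -4.5000; -15.7500 -3.3750]
S = R + BᵀPB = [3/2 0; 0 2] + [18.0000 15.7500; 15.7500 14.0625] = [19.5000 15.7500; 15.7500 16.0625]
BᵀPA = [9.0000 -11.2500; 5.6250 -10.6875]
K = S⁻¹·BᵀPA = [0.8590 -0.1899; -0.4921 -0.4791]
A−BK = [0.8669 0.3309; -3.7540 -1.2604]
AᵀP(A−BK) = [17.5371 5.5295; 5.5295 2.3050]
P' = Q + AᵀP(A−BK) = [22.5371 2.5295; 2.5295 11.3050]
tr(P') = 33.8421

0.8590 -0.1899 -0.4921 -0.4791


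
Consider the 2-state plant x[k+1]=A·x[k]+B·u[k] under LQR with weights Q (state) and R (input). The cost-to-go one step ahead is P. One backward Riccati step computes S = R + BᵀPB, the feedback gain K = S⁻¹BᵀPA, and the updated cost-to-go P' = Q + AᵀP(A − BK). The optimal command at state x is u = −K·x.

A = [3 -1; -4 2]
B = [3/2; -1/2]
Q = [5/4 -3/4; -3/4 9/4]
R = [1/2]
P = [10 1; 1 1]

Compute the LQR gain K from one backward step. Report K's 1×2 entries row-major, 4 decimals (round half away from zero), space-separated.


1.8161 -0.5747

BᵀP = [14.5000 1.0000]
S = R + BᵀPB = [1/2] + [21.2500] = [21.7500]
BᵀPA = [39.5000 -12.5000]
K = S⁻¹·BᵀPA = [1.8161 -0.5747]
A−BK = [0.2759 -0.1379; -3.0920 1.7126]
AᵀP(A−BK) = [10.2644 -5.2989; -5.2989 2.8161]
P' = Q + AᵀP(A−BK) = [11.5144 -6.0489; -6.0489 5.0661]
tr(P') = 16.5805


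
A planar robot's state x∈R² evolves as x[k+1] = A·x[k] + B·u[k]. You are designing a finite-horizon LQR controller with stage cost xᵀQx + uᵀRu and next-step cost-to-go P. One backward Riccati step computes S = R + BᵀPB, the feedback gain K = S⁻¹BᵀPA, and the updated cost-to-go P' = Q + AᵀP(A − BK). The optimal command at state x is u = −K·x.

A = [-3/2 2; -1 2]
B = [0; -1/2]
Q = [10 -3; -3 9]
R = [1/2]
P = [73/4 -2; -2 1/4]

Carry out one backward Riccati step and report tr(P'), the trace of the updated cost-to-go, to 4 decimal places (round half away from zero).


103.5069

BᵀP = [1.0000 -0.1250]
S = R + BᵀPB = [1/2] + [0.0625] = [0.5625]
BᵀPA = [-1.3750 1.7500]
K = S⁻¹·BᵀPA = [-2.4444 3.1111]
A−BK = [-1.5000 2.0000; -2.2222 3.5556]
AᵀP(A−BK) = [31.9514 -40.9722; -40.9722 52.5556]
P' = Q + AᵀP(A−BK) = [41.9514 -43.9722; -43.9722 61.5556]
tr(P') = 103.5069


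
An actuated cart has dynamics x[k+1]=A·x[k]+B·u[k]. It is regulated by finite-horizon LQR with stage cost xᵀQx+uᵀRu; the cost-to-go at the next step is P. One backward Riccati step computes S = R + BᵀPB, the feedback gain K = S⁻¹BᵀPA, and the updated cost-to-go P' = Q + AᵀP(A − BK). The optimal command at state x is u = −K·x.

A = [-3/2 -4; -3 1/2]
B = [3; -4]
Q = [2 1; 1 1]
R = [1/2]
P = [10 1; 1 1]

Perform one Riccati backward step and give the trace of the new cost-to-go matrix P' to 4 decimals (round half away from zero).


51.6742

BᵀP = [26.0000 -1.0000]
S = R + BᵀPB = [1/2] + [82.0000] = [82.5000]
BᵀPA = [-36.0000 -104.5000]
K = S⁻¹·BᵀPA = [-0.4364 -1.2667]
A−BK = [-0.1909 -0.2000; -4.7455 -4.5667]
AᵀP(A−BK) = [24.7909 24.1500; 24.1500 23.8833]
P' = Q + AᵀP(A−BK) = [26.7909 25.1500; 25.1500 24.8833]
tr(P') = 51.6742


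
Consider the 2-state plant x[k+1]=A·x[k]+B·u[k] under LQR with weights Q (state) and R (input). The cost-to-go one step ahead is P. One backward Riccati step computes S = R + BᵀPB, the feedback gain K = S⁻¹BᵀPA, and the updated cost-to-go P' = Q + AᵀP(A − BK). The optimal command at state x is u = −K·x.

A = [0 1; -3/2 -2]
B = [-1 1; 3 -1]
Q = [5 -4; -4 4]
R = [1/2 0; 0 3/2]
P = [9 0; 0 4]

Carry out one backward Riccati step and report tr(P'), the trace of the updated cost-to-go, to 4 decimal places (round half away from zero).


BᵀP = [-9.0000 12.0000; 9.0000 -4.0000]
S = R + BᵀPB = [1/2 0; 0 3/2] + [45.0000 -21.0000; -21.0000 13.0000] = [45.5000 -21.0000; -21.0000 14.5000]
BᵀPA = [-18.0000 -33.0000; 6.0000 17.0000]
K = S⁻¹·BᵀPA = [-0.6171 -0.5554; -0.4800 0.3680]
A−BK = [-0.1371 0.0766; -0.1286 0.0343]
AᵀP(A−BK) = [0.7714 -0.2057; -0.2057 0.4149]
P' = Q + AᵀP(A−BK) = [5.7714 -4.2057; -4.2057 4.4149]
tr(P') = 10.1863

10.1863


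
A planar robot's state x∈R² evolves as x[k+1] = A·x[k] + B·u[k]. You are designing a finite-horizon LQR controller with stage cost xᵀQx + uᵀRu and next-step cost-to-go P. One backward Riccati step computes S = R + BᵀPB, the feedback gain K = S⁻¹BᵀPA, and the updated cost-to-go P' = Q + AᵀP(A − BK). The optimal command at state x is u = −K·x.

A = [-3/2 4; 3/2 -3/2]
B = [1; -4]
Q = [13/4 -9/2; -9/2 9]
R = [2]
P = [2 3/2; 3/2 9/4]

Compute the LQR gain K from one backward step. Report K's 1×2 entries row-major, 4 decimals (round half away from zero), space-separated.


-0.1875 -0.1696

BᵀP = [-4.0000 -7.5000]
S = R + BᵀPB = [2] + [26.0000] = [28.0000]
BᵀPA = [-5.2500 -4.7500]
K = S⁻¹·BᵀPA = [-0.1875 -0.1696]
A−BK = [-1.3125 4.1696; 0.7500 -2.1786]
AᵀP(A−BK) = [1.8281 -5.5781; -5.5781 18.2567]
P' = Q + AᵀP(A−BK) = [5.0781 -10.0781; -10.0781 27.2567]
tr(P') = 32.3348


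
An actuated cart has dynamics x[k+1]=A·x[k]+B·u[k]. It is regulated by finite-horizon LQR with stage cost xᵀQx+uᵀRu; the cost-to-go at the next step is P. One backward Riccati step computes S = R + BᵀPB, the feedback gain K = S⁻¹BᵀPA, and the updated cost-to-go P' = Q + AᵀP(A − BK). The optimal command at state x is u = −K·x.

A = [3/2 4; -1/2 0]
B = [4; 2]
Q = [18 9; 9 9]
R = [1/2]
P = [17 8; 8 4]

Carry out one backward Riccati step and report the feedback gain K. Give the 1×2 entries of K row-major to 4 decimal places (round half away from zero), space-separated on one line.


BᵀP = [84.0000 40.0000]
S = R + BᵀPB = [1/2] + [416.0000] = [416.5000]
BᵀPA = [106.0000 336.0000]
K = S⁻¹·BᵀPA = [0.2545 0.8067]
A−BK = [0.4820 0.7731; -1.0090 -1.6134]
AᵀP(A−BK) = [0.2728 0.4874; 0.4874 0.9412]
P' = Q + AᵀP(A−BK) = [18.2728 9.4874; 9.4874 9.9412]
tr(P') = 28.2140

0.2545 0.8067


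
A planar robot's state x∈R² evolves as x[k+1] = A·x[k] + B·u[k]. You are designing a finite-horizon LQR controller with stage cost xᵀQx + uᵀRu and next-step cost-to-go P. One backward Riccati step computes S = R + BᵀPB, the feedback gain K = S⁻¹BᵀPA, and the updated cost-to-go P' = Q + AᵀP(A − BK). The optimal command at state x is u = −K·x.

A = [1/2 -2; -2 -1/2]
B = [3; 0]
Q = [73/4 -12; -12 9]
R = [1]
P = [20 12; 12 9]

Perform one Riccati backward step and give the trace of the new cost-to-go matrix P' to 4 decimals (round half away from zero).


BᵀP = [60.0000 36.0000]
S = R + BᵀPB = [1] + [180.0000] = [181.0000]
BᵀPA = [-42.0000 -138.0000]
K = S⁻¹·BᵀPA = [-0.2320 -0.7624]
A−BK = [1.1961 0.2873; -2.0000 -0.5000]
AᵀP(A−BK) = [7.2541 1.9779; 1.9779 1.0345]
P' = Q + AᵀP(A−BK) = [25.5041 -10.0221; -10.0221 10.0345]
tr(P') = 35.5387

35.5387


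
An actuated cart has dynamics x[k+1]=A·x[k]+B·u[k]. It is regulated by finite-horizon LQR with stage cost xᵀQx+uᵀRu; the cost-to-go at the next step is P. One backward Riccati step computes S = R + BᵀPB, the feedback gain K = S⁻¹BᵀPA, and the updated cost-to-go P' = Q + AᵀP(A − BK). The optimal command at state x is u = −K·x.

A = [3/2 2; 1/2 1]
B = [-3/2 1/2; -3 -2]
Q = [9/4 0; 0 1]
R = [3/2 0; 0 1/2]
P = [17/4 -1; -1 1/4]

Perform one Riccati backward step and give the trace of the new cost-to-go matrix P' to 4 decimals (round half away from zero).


BᵀP = [-3.3750 0.7500; 4.1250 -1.0000]
S = R + BᵀPB = [3/2 0; 0 1/2] + [2.8125 -3.1875; -3.1875 4.0625] = [4.3125 -3.1875; -3.1875 4.5625]
BᵀPA = [-4.6875 -6.0000; 5.6875 7.2500]
K = S⁻¹·BᵀPA = [-0.3424 -0.4483; 1.0074 1.2759]
A−BK = [0.4828 0.6897; 1.4877 2.2069]
AᵀP(A−BK) = [0.7906 1.0172; 1.0172 1.3103]
P' = Q + AᵀP(A−BK) = [3.0406 1.0172; 1.0172 2.3103]
tr(P') = 5.3510

5.3510


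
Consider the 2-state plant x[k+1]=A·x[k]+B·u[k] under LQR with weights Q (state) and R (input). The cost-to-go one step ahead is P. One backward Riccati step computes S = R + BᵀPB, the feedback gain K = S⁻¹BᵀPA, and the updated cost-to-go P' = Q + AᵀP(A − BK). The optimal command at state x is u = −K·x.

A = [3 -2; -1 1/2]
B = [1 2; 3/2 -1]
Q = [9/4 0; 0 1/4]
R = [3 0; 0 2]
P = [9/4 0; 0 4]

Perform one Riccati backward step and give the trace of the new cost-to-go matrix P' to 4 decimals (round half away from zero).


7.3440

BᵀP = [2.2500 6.0000; 4.5000 -4.0000]
S = R + BᵀPB = [3 0; 0 2] + [11.2500 -1.5000; -1.5000 13.0000] = [14.2500 -1.5000; -1.5000 15.0000]
BᵀPA = [0.7500 -1.5000; 17.5000 -11.0000]
K = S⁻¹·BᵀPA = [0.1773 -0.1844; 1.1844 -0.7518]
A−BK = [0.4539 -0.3121; -0.0816 0.0248]
AᵀP(A−BK) = [3.3901 -2.2057; -2.2057 1.4539]
P' = Q + AᵀP(A−BK) = [5.6401 -2.2057; -2.2057 1.7039]
tr(P') = 7.3440


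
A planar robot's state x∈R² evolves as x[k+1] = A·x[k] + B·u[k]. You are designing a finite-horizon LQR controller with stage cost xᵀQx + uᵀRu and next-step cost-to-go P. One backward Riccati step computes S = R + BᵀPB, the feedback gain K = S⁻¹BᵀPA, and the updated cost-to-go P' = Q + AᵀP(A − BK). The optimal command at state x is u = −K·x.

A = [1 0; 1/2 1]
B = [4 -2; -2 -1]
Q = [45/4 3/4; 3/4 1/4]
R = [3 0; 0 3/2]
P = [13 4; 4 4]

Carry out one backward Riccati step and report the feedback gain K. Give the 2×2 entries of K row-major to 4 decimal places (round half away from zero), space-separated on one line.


BᵀP = [44.0000 8.0000; -30.0000 -12.0000]
S = R + BᵀPB = [3 0; 0 3/2] + [160.0000 -96.0000; -96.0000 72.0000] = [163.0000 -96.0000; -96.0000 73.5000]
BᵀPA = [48.0000 8.0000; -36.0000 -12.0000]
K = S⁻¹·BᵀPA = [0.0260 -0.2040; -0.4558 -0.4297]
A−BK = [-0.0157 -0.0434; 0.0963 0.1622]
AᵀP(A−BK) = [0.3418 0.3223; 0.3223 0.4753]
P' = Q + AᵀP(A−BK) = [11.5918 1.0723; 1.0723 0.7253]
tr(P') = 12.3171

0.0260 -0.2040 -0.4558 -0.4297


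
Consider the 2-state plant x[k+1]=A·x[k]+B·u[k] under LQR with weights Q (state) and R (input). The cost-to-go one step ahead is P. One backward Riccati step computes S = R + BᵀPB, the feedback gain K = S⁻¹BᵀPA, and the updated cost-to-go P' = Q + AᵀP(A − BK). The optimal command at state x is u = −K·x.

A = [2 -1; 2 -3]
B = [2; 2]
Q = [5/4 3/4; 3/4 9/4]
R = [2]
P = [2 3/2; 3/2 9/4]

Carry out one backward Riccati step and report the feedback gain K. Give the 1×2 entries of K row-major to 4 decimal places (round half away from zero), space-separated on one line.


BᵀP = [7.0000 7.5000]
S = R + BᵀPB = [2] + [29.0000] = [31.0000]
BᵀPA = [29.0000 -29.5000]
K = S⁻¹·BᵀPA = [0.9355 -0.9516]
A−BK = [0.1290 0.9032; 0.1290 -1.0968]
AᵀP(A−BK) = [1.8710 -1.9032; -1.9032 3.1774]
P' = Q + AᵀP(A−BK) = [3.1210 -1.1532; -1.1532 5.4274]
tr(P') = 8.5484

0.9355 -0.9516


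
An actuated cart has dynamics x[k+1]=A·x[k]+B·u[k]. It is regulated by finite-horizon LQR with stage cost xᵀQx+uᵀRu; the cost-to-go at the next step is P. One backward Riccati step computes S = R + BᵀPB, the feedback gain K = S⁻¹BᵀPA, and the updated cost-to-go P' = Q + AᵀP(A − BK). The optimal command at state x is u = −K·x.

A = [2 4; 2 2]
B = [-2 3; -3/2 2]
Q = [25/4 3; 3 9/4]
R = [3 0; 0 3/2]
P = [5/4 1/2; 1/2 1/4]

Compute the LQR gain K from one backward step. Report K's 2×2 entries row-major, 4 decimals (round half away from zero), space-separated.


-0.1933 -0.3268 0.5612 0.9577

BᵀP = [-3.2500 -1.3750; 4.7500 2.0000]
S = R + BᵀPB = [3 0; 0 3/2] + [8.5625 -12.5000; -12.5000 18.2500] = [11.5625 -12.5000; -12.5000 19.7500]
BᵀPA = [-9.2500 -15.7500; 13.5000 23.0000]
K = S⁻¹·BᵀPA = [-0.1933 -0.3268; 0.5612 0.9577]
A−BK = [-0.0702 0.4732; 0.5876 -0.4056]
AᵀP(A−BK) = [0.6358 1.0479; 1.0479 1.8254]
P' = Q + AᵀP(A−BK) = [6.8858 4.0479; 4.0479 4.0754]
tr(P') = 10.9611


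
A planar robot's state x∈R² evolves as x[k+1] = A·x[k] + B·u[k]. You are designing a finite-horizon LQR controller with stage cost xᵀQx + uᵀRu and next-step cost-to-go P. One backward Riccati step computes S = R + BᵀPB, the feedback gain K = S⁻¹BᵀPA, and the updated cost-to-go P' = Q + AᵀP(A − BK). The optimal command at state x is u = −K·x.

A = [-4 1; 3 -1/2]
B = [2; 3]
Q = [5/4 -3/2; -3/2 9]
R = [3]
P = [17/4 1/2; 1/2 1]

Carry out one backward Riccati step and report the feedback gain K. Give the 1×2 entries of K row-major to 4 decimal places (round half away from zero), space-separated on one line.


-0.8000 0.2286

BᵀP = [10.0000 4.0000]
S = R + BᵀPB = [3] + [32.0000] = [35.0000]
BᵀPA = [-28.0000 8.0000]
K = S⁻¹·BᵀPA = [-0.8000 0.2286]
A−BK = [-2.4000 0.5429; 5.4000 -1.1857]
AᵀP(A−BK) = [42.6000 -9.6000; -9.6000 2.1714]
P' = Q + AᵀP(A−BK) = [43.8500 -11.1000; -11.1000 11.1714]
tr(P') = 55.0214


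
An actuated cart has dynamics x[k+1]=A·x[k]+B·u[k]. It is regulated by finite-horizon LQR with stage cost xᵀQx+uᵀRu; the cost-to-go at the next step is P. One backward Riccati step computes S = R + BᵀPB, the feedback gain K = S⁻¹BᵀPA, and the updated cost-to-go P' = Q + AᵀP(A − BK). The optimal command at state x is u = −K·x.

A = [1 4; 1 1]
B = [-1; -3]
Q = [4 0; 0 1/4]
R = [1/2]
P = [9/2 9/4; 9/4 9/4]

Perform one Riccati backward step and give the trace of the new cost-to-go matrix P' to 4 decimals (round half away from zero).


BᵀP = [-11.2500 -9.0000]
S = R + BᵀPB = [1/2] + [38.2500] = [38.7500]
BᵀPA = [-20.2500 -54.0000]
K = S⁻¹·BᵀPA = [-0.5226 -1.3935]
A−BK = [0.4774 2.6065; -0.5677 -3.1806]
AᵀP(A−BK) = [0.6677 3.2806; 3.2806 16.9984]
P' = Q + AᵀP(A−BK) = [4.6677 3.2806; 3.2806 17.2484]
tr(P') = 21.9161

21.9161


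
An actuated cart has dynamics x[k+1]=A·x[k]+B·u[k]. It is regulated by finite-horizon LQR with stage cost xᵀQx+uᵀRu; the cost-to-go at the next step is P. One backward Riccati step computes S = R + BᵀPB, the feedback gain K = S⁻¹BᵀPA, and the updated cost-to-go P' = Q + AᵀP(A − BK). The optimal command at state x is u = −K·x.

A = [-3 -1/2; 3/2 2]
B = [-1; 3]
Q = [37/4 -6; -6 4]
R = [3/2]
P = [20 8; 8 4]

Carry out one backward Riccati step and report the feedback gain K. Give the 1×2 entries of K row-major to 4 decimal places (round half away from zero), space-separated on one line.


BᵀP = [4.0000 4.0000]
S = R + BᵀPB = [3/2] + [8.0000] = [9.5000]
BᵀPA = [-6.0000 6.0000]
K = S⁻¹·BᵀPA = [-0.6316 0.6316]
A−BK = [-3.6316 0.1316; 3.3947 0.1053]
AᵀP(A−BK) = [113.2105 -8.2105; -8.2105 1.2105]
P' = Q + AᵀP(A−BK) = [122.4605 -14.2105; -14.2105 5.2105]
tr(P') = 127.6711

-0.6316 0.6316


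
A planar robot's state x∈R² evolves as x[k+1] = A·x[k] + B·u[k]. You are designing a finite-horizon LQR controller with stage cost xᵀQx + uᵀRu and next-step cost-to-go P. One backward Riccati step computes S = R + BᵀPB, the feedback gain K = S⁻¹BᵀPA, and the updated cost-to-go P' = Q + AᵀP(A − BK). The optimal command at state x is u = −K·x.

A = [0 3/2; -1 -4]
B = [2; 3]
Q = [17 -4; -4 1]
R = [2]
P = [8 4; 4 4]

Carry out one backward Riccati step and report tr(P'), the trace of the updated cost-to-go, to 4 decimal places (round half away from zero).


BᵀP = [28.0000 20.0000]
S = R + BᵀPB = [2] + [116.0000] = [118.0000]
BᵀPA = [-20.0000 -38.0000]
K = S⁻¹·BᵀPA = [-0.1695 -0.3220]
A−BK = [0.3390 2.1441; -0.4915 -3.0339]
AᵀP(A−BK) = [0.6102 3.5593; 3.5593 21.7627]
P' = Q + AᵀP(A−BK) = [17.6102 -0.4407; -0.4407 22.7627]
tr(P') = 40.3729

40.3729


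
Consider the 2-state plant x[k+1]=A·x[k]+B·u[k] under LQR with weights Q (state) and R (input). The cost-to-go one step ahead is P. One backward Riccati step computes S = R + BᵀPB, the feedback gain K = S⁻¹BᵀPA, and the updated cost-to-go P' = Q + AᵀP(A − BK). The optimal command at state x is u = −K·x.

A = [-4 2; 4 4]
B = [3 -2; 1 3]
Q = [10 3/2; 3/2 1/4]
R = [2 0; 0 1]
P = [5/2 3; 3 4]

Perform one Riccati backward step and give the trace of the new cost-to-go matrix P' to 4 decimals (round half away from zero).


15.7967

BᵀP = [10.5000 13.0000; 4.0000 6.0000]
S = R + BᵀPB = [2 0; 0 1] + [44.5000 18.0000; 18.0000 10.0000] = [46.5000 18.0000; 18.0000 11.0000]
BᵀPA = [10.0000 73.0000; 8.0000 32.0000]
K = S⁻¹·BᵀPA = [-0.1813 1.2107; 1.0240 0.9280]
A−BK = [-1.4080 0.2240; 1.1093 0.0053]
AᵀP(A−BK) = [1.6213 0.4693; 0.4693 3.9253]
P' = Q + AᵀP(A−BK) = [11.6213 1.9693; 1.9693 4.1753]
tr(P') = 15.7967


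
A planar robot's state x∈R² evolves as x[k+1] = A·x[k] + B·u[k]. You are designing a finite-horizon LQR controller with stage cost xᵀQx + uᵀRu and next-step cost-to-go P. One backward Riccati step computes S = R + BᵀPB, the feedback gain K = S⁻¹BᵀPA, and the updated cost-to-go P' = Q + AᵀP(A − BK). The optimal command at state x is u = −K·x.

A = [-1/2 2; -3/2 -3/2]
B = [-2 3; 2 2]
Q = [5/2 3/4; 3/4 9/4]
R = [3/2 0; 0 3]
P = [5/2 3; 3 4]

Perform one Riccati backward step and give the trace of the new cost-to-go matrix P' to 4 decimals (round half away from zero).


5.8560

BᵀP = [1.0000 2.0000; 13.5000 17.0000]
S = R + BᵀPB = [3/2 0; 0 3] + [2.0000 7.0000; 7.0000 74.5000] = [3.5000 7.0000; 7.0000 77.5000]
BᵀPA = [-3.5000 -1.0000; -32.2500 1.5000]
K = S⁻¹·BᵀPA = [-0.2047 -0.3960; -0.3976 0.0551]
A−BK = [0.2835 1.0427; -0.2953 -0.8183]
AᵀP(A−BK) = [0.5846 0.1417; 0.1417 0.5214]
P' = Q + AᵀP(A−BK) = [3.0846 0.8917; 0.8917 2.7714]
tr(P') = 5.8560


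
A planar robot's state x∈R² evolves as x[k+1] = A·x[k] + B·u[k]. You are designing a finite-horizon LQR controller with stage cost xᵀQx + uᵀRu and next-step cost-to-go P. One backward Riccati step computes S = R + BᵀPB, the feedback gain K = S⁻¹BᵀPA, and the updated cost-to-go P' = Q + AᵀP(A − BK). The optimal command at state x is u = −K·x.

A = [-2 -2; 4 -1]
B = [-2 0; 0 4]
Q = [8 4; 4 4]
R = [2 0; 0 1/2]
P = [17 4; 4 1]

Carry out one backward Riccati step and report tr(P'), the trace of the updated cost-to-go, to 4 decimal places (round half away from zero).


15.0153

BᵀP = [-34.0000 -8.0000; 16.0000 4.0000]
S = R + BᵀPB = [2 0; 0 1/2] + [68.0000 -32.0000; -32.0000 16.0000] = [70.0000 -32.0000; -32.0000 16.5000]
BᵀPA = [36.0000 76.0000; -16.0000 -36.0000]
K = S⁻¹·BᵀPA = [0.6260 0.7786; 0.2443 -0.6718]
A−BK = [-0.7481 -0.4427; 3.0229 1.6870]
AᵀP(A−BK) = [1.3740 1.2214; 1.2214 1.6412]
P' = Q + AᵀP(A−BK) = [9.3740 5.2214; 5.2214 5.6412]
tr(P') = 15.0153


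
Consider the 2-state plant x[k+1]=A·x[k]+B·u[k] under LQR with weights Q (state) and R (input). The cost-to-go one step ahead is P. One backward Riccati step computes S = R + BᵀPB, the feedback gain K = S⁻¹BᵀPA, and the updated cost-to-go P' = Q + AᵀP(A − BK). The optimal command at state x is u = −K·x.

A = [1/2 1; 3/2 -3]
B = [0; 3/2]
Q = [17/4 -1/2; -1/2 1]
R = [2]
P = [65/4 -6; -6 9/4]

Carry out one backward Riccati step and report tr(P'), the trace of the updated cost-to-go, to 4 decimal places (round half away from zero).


26.0404

BᵀP = [-9.0000 3.3750]
S = R + BᵀPB = [2] + [5.0625] = [7.0625]
BᵀPA = [0.5625 -19.1250]
K = S⁻¹·BᵀPA = [0.0796 -2.7080]
A−BK = [0.5000 1.0000; 1.3805 1.0619]
AᵀP(A−BK) = [0.0802 -0.4768; -0.4768 20.7102]
P' = Q + AᵀP(A−BK) = [4.3302 -0.9768; -0.9768 21.7102]
tr(P') = 26.0404


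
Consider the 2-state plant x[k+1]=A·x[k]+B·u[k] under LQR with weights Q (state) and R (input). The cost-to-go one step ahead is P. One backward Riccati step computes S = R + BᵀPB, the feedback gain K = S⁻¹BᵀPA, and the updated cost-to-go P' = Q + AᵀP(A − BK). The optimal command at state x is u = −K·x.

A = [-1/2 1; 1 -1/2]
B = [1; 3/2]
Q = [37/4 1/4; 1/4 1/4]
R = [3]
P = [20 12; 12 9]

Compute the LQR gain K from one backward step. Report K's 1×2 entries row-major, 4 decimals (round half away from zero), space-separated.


BᵀP = [38.0000 25.5000]
S = R + BᵀPB = [3] + [76.2500] = [79.2500]
BᵀPA = [6.5000 25.2500]
K = S⁻¹·BᵀPA = [0.0820 0.3186]
A−BK = [-0.5820 0.6814; 0.8770 -0.9779]
AᵀP(A−BK) = [1.4669 -1.5710; -1.5710 2.2050]
P' = Q + AᵀP(A−BK) = [10.7169 -1.3210; -1.3210 2.4550]
tr(P') = 13.1719

0.0820 0.3186


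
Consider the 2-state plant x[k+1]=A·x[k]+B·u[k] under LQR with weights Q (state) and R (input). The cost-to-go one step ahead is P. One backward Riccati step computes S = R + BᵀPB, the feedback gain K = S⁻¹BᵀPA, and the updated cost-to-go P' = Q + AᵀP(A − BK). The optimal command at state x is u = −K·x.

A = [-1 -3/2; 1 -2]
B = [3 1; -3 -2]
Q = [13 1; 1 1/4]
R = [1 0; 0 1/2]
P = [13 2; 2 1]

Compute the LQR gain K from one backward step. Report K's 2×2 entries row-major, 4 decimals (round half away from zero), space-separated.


BᵀP = [33.0000 3.0000; 9.0000 0.0000]
S = R + BᵀPB = [1 0; 0 1/2] + [90.0000 27.0000; 27.0000 9.0000] = [91.0000 27.0000; 27.0000 9.5000]
BᵀPA = [-30.0000 -55.5000; -9.0000 -13.5000]
K = S⁻¹·BᵀPA = [-0.3100 -1.2011; -0.0664 1.9926]
A−BK = [-0.0037 0.1107; -0.0627 -1.6181]
AᵀP(A−BK) = [0.1033 0.4004; 0.4004 5.4889]
P' = Q + AᵀP(A−BK) = [13.1033 1.4004; 1.4004 5.7389]
tr(P') = 18.8423

-0.3100 -1.2011 -0.0664 1.9926


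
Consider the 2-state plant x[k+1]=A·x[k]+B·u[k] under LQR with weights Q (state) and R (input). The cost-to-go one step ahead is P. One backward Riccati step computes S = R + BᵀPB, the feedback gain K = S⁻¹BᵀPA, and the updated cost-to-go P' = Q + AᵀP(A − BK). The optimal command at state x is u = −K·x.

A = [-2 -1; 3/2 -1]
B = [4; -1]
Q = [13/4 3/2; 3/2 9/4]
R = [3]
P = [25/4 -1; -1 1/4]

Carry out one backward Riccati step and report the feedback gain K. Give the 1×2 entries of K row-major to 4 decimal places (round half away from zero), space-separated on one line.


-0.5247 -0.1955

BᵀP = [26.0000 -4.2500]
S = R + BᵀPB = [3] + [108.2500] = [111.2500]
BᵀPA = [-58.3750 -21.7500]
K = S⁻¹·BᵀPA = [-0.5247 -0.1955]
A−BK = [0.0989 -0.2180; 0.9753 -1.1955]
AᵀP(A−BK) = [0.9320 0.2124; 0.2124 0.2478]
P' = Q + AᵀP(A−BK) = [4.1820 1.7124; 1.7124 2.4978]
tr(P') = 6.6798


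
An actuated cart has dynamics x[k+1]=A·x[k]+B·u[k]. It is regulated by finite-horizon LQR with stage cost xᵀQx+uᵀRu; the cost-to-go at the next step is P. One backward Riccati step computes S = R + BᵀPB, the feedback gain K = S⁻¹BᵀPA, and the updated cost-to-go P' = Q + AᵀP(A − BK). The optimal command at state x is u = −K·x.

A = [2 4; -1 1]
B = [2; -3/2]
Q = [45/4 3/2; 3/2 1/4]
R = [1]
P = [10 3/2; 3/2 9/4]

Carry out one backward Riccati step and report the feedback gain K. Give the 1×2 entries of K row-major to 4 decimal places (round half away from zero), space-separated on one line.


BᵀP = [17.7500 -0.3750]
S = R + BᵀPB = [1] + [36.0625] = [37.0625]
BᵀPA = [35.8750 70.6250]
K = S⁻¹·BᵀPA = [0.9680 1.9056]
A−BK = [0.0641 0.1889; 0.4519 3.8583]
AᵀP(A−BK) = [1.5245 6.3879; 6.3879 39.6695]
P' = Q + AᵀP(A−BK) = [12.7745 7.8879; 7.8879 39.9195]
tr(P') = 52.6939

0.9680 1.9056


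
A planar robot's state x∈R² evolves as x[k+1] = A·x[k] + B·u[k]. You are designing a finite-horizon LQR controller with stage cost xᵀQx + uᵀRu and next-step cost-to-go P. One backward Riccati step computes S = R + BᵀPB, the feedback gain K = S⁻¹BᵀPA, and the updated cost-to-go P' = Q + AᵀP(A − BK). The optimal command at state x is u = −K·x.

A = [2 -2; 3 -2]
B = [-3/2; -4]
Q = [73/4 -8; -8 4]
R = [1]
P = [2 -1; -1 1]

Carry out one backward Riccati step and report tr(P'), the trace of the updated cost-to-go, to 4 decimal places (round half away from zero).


BᵀP = [1.0000 -2.5000]
S = R + BᵀPB = [1] + [8.5000] = [9.5000]
BᵀPA = [-5.5000 3.0000]
K = S⁻¹·BᵀPA = [-0.5789 0.3158]
A−BK = [1.1316 -1.5263; 0.6842 -0.7368]
AᵀP(A−BK) = [1.8158 -2.2632; -2.2632 3.0526]
P' = Q + AᵀP(A−BK) = [20.0658 -10.2632; -10.2632 7.0526]
tr(P') = 27.1184

27.1184


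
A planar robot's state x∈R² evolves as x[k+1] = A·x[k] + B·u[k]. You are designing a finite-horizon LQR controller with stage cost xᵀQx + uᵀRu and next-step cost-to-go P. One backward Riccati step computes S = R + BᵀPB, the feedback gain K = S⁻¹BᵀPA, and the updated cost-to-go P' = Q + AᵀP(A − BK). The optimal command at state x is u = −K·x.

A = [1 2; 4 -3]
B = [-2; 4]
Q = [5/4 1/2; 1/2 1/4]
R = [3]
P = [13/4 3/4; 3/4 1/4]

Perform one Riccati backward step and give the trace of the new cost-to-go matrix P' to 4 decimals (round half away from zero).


BᵀP = [-3.5000 -0.5000]
S = R + BᵀPB = [3] + [5.0000] = [8.0000]
BᵀPA = [-5.5000 -5.5000]
K = S⁻¹·BᵀPA = [-0.6875 -0.6875]
A−BK = [-0.3750 0.6250; 6.7500 -0.2500]
AᵀP(A−BK) = [9.4688 3.4688; 3.4688 2.4688]
P' = Q + AᵀP(A−BK) = [10.7188 3.9688; 3.9688 2.7188]
tr(P') = 13.4375

13.4375


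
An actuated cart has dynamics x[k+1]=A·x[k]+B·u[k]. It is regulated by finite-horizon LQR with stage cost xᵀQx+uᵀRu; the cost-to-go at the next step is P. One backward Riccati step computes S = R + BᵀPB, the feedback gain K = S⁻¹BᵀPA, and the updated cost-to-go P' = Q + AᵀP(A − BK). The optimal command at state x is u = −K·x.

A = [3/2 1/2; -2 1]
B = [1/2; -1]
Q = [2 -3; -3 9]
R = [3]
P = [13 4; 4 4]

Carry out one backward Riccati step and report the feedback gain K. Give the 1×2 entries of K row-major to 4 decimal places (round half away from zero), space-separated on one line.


BᵀP = [2.5000 -2.0000]
S = R + BᵀPB = [3] + [3.2500] = [6.2500]
BᵀPA = [7.7500 -0.7500]
K = S⁻¹·BᵀPA = [1.2400 -0.1200]
A−BK = [0.8800 0.5600; -0.7600 0.8800]
AᵀP(A−BK) = [11.6400 4.6800; 4.6800 11.1600]
P' = Q + AᵀP(A−BK) = [13.6400 1.6800; 1.6800 20.1600]
tr(P') = 33.8000

1.2400 -0.1200


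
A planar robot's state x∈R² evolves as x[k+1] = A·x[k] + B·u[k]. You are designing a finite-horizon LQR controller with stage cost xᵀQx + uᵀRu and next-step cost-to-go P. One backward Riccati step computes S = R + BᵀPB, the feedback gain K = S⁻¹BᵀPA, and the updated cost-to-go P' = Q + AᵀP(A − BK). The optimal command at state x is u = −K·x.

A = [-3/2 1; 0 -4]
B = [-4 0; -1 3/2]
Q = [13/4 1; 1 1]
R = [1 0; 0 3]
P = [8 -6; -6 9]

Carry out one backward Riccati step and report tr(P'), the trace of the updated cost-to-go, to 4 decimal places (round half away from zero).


BᵀP = [-26.0000 15.0000; -9.0000 13.5000]
S = R + BᵀPB = [1 0; 0 3] + [89.0000 22.5000; 22.5000 20.2500] = [90.0000 22.5000; 22.5000 23.2500]
BᵀPA = [39.0000 -86.0000; 13.5000 -63.0000]
K = S⁻¹·BᵀPA = [0.3801 -0.3669; 0.2128 -2.3546]
A−BK = [0.0206 -0.4676; 0.0610 -0.8350]
AᵀP(A−BK) = [0.3021 -1.9035; -1.9035 20.1059]
P' = Q + AᵀP(A−BK) = [3.5521 -0.9035; -0.9035 21.1059]
tr(P') = 24.6580

24.6580


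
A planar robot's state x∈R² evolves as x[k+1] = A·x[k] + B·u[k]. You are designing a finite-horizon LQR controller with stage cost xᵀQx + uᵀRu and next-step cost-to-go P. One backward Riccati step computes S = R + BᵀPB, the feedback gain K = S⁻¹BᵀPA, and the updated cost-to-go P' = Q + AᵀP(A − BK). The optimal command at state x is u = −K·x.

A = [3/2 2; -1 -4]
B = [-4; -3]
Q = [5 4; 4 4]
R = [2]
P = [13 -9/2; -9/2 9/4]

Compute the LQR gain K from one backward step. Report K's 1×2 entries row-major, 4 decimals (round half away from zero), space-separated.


-0.5644 -0.9980

BᵀP = [-38.5000 11.2500]
S = R + BᵀPB = [2] + [120.2500] = [122.2500]
BᵀPA = [-69.0000 -122.0000]
K = S⁻¹·BᵀPA = [-0.5644 -0.9980]
A−BK = [-0.7577 -1.9918; -2.6933 -6.9939]
AᵀP(A−BK) = [6.0552 15.1411; 15.1411 38.2495]
P' = Q + AᵀP(A−BK) = [11.0552 19.1411; 19.1411 42.2495]
tr(P') = 53.3047


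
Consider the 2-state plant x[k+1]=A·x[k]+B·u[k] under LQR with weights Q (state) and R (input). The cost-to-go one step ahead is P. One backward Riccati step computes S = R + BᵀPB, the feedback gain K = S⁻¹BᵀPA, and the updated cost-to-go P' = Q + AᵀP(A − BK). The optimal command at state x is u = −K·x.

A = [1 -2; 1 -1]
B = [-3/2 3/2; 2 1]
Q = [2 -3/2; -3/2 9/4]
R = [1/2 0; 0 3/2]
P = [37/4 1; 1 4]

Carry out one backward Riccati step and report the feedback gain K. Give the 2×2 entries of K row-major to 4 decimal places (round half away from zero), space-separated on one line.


BᵀP = [-11.8750 6.5000; 14.8750 5.5000]
S = R + BᵀPB = [1/2 0; 0 3/2] + [30.8125 -11.3125; -11.3125 27.8125] = [31.3125 -11.3125; -11.3125 29.3125]
BᵀPA = [-5.3750 17.2500; 20.3750 -35.2500]
K = S⁻¹·BᵀPA = [0.0923 0.1353; 0.7307 -1.1503]
A−BK = [0.0424 -0.0715; 0.0846 -0.1203]
AᵀP(A−BK) = [0.8577 -1.3345; -1.3345 2.1165]
P' = Q + AᵀP(A−BK) = [2.8577 -2.8345; -2.8345 4.3665]
tr(P') = 7.2241

0.0923 0.1353 0.7307 -1.1503


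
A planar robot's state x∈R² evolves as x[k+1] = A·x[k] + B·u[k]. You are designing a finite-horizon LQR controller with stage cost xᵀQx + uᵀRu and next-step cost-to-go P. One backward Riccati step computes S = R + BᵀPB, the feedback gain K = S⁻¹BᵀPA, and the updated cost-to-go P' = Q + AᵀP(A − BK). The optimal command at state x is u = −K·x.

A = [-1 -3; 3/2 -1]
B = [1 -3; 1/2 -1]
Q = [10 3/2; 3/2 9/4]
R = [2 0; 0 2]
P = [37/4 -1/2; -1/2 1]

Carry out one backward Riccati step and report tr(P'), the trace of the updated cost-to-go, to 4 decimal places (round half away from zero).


17.5940

BᵀP = [9.0000 0.0000; -27.2500 0.5000]
S = R + BᵀPB = [2 0; 0 2] + [9.0000 -27.0000; -27.0000 81.2500] = [11.0000 -27.0000; -27.0000 83.2500]
BᵀPA = [-9.0000 -27.0000; 28.0000 81.2500]
K = S⁻¹·BᵀPA = [0.0361 -0.2892; 0.3481 0.8822]
A−BK = [0.0080 -0.0643; 1.8300 0.0268]
AᵀP(A−BK) = [3.5797 0.6961; 0.6961 1.7644]
P' = Q + AᵀP(A−BK) = [13.5797 2.1961; 2.1961 4.0144]
tr(P') = 17.5940


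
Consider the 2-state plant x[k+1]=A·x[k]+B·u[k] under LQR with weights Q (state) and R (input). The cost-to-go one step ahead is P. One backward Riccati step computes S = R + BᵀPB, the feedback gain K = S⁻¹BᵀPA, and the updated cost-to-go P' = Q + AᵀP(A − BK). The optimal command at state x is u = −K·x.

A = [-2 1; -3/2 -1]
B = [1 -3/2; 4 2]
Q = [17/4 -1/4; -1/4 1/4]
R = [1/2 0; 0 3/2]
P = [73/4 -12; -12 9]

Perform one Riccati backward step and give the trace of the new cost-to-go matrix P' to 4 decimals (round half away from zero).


BᵀP = [-29.7500 24.0000; -51.3750 36.0000]
S = R + BᵀPB = [1/2 0; 0 3/2] + [66.2500 92.6250; 92.6250 149.0625] = [66.7500 92.6250; 92.6250 150.5625]
BᵀPA = [23.5000 -53.7500; 48.7500 -87.3750]
K = S⁻¹·BᵀPA = [-0.6645 0.0003; 0.7326 -0.5805]
A−BK = [-0.2366 0.1290; -0.3072 0.1599]
AᵀP(A−BK) = [1.1524 -0.7076; -0.7076 0.5442]
P' = Q + AᵀP(A−BK) = [5.4024 -0.9576; -0.9576 0.7942]
tr(P') = 6.1966

6.1966


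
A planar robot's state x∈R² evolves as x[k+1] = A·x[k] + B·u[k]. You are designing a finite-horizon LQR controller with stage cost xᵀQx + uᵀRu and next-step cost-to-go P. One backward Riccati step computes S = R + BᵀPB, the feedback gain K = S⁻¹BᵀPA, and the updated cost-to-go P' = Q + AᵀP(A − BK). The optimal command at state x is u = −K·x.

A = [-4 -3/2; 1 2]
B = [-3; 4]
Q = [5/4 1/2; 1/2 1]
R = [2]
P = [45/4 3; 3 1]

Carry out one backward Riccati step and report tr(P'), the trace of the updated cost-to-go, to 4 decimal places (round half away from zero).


BᵀP = [-21.7500 -5.0000]
S = R + BᵀPB = [2] + [45.2500] = [47.2500]
BᵀPA = [82.0000 22.6250]
K = S⁻¹·BᵀPA = [1.7354 0.4788]
A−BK = [1.2063 -0.0635; -5.9418 0.0847]
AᵀP(A−BK) = [14.6931 1.7354; 1.7354 0.4788]
P' = Q + AᵀP(A−BK) = [15.9431 2.2354; 2.2354 1.4788]
tr(P') = 17.4220

17.4220


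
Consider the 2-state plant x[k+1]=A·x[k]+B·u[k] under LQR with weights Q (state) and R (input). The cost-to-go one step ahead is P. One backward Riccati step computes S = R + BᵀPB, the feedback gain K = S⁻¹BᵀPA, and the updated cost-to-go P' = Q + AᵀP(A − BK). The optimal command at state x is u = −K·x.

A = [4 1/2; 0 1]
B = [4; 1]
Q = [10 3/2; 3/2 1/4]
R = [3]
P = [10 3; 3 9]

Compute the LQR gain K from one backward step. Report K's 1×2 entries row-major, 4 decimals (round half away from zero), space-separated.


BᵀP = [43.0000 21.0000]
S = R + BᵀPB = [3] + [193.0000] = [196.0000]
BᵀPA = [172.0000 42.5000]
K = S⁻¹·BᵀPA = [0.8776 0.2168]
A−BK = [0.4898 -0.3673; -0.8776 0.7832]
AᵀP(A−BK) = [9.0612 -5.2959; -5.2959 5.2844]
P' = Q + AᵀP(A−BK) = [19.0612 -3.7959; -3.7959 5.5344]
tr(P') = 24.5957

0.8776 0.2168


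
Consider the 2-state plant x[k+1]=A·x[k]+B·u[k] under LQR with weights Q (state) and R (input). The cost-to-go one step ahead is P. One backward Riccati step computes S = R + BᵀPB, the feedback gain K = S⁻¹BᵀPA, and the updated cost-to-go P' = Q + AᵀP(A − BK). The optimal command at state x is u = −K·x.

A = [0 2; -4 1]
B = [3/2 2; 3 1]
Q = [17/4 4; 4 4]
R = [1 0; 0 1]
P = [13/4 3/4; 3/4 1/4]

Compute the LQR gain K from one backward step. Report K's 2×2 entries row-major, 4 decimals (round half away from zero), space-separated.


BᵀP = [7.1250 1.8750; 7.2500 1.7500]
S = R + BᵀPB = [1 0; 0 1] + [16.3125 16.1250; 16.1250 16.2500] = [17.3125 16.1250; 16.1250 17.2500]
BᵀPA = [-7.5000 16.1250; -7.0000 16.2500]
K = S⁻¹·BᵀPA = [-0.4272 0.4175; -0.0065 0.5518]
A−BK = [0.6537 0.2702; -2.7120 -0.8042]
AᵀP(A−BK) = [0.7508 -0.0065; -0.0065 0.5518]
P' = Q + AᵀP(A−BK) = [5.0008 3.9935; 3.9935 4.5518]
tr(P') = 9.5526

-0.4272 0.4175 -0.0065 0.5518


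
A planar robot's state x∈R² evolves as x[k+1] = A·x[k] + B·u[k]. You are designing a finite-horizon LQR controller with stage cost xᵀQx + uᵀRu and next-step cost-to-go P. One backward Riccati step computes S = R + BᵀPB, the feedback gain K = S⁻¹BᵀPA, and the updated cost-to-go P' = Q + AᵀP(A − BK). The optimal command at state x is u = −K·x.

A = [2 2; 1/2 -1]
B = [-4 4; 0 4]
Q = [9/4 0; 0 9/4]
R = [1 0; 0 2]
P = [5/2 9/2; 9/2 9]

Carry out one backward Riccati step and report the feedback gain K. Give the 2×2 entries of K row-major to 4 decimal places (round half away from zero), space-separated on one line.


BᵀP = [-10.0000 -18.0000; 28.0000 54.0000]
S = R + BᵀPB = [1 0; 0 2] + [40.0000 -112.0000; -112.0000 328.0000] = [41.0000 -112.0000; -112.0000 330.0000]
BᵀPA = [-29.0000 -2.0000; 83.0000 2.0000]
K = S⁻¹·BᵀPA = [-0.2779 -0.4422; 0.1572 -0.1440]
A−BK = [0.2596 0.8073; -0.1288 -0.4239]
AᵀP(A−BK) = [0.1435 0.1298; 0.1298 0.4037]
P' = Q + AᵀP(A−BK) = [2.3935 0.1298; 0.1298 2.6537]
tr(P') = 5.0472

-0.2779 -0.4422 0.1572 -0.1440


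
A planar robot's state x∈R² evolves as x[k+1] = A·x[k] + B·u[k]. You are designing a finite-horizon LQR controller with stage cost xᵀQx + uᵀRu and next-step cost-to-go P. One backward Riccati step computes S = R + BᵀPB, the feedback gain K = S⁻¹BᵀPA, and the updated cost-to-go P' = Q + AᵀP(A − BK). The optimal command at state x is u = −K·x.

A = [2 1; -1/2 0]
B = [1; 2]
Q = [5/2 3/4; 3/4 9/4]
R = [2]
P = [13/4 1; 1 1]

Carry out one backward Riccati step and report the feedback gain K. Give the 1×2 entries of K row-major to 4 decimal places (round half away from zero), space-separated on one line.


BᵀP = [5.2500 3.0000]
S = R + BᵀPB = [2] + [11.2500] = [13.2500]
BᵀPA = [9.0000 5.2500]
K = S⁻¹·BᵀPA = [0.6792 0.3962]
A−BK = [1.3208 0.6038; -1.8585 -0.7925]
AᵀP(A−BK) = [5.1368 2.4340; 2.4340 1.1698]
P' = Q + AᵀP(A−BK) = [7.6368 3.1840; 3.1840 3.4198]
tr(P') = 11.0566

0.6792 0.3962


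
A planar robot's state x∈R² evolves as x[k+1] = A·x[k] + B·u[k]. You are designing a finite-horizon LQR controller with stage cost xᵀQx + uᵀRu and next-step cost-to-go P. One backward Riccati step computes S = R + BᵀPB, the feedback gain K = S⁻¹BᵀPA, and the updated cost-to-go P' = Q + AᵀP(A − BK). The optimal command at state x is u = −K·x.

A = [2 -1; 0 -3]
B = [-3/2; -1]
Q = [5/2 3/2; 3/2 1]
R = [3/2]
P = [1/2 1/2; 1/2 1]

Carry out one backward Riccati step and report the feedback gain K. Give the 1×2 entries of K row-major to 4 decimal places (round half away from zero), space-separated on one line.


BᵀP = [-1.2500 -1.7500]
S = R + BᵀPB = [3/2] + [3.6250] = [5.1250]
BᵀPA = [-2.5000 6.5000]
K = S⁻¹·BᵀPA = [-0.4878 1.2683]
A−BK = [1.2683 0.9024; -0.4878 -1.7317]
AᵀP(A−BK) = [0.7805 -0.8293; -0.8293 4.2561]
P' = Q + AᵀP(A−BK) = [3.2805 0.6707; 0.6707 5.2561]
tr(P') = 8.5366

-0.4878 1.2683
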